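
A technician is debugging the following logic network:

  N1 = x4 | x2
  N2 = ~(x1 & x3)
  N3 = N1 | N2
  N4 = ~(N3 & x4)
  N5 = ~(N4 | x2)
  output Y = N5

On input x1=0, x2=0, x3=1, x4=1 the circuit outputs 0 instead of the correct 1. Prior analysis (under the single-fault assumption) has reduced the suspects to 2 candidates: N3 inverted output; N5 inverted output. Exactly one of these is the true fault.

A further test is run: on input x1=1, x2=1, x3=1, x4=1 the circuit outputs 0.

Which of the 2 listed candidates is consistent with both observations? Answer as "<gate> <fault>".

N3 inverted output

Evaluate each candidate on input x1=1, x2=1, x3=1, x4=1:
  N3 inverted output: N1=1, N2=0, N3=0 [inverted output], N4=1, N5=0 → 0 — matches
  N5 inverted output: N1=1, N2=0, N3=1, N4=0, N5=1 [inverted output] → 1 — eliminated
Only N3 inverted output reproduces the observed 0.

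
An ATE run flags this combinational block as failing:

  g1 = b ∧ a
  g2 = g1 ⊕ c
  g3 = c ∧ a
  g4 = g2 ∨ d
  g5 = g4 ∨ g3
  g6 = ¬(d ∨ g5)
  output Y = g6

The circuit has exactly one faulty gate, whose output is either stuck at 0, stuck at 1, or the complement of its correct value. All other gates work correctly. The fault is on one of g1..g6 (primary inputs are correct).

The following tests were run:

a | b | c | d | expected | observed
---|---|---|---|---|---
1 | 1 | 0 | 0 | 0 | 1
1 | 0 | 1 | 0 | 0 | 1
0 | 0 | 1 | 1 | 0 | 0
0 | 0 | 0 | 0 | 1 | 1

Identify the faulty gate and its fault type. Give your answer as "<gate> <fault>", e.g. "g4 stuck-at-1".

Fault-free values for test 1 (a=1, b=1, c=0, d=0): g1=1, g2=1, g3=0, g4=1, g5=1, g6=0, giving Y=0. Observed 1.
Test 1: faults giving observed 1 are {g1 stuck-at-0, g1 inverted output, g2 stuck-at-0, g2 inverted output, g4 stuck-at-0, g4 inverted output, g5 stuck-at-0, g5 inverted output, g6 stuck-at-1, g6 inverted output}.
Test 2 (a=1, b=0, c=1, d=0): fault-free g1=0, g2=1, g3=1, g4=1, g5=1, g6=0 → 0; observed 1. Eliminates g1 stuck-at-0, g1 inverted output, g2 stuck-at-0, g2 inverted output, g4 stuck-at-0, g4 inverted output.
Test 3 (a=0, b=0, c=1, d=1): fault-free g1=0, g2=1, g3=0, g4=1, g5=1, g6=0 → 0; observed 0. Eliminates g6 stuck-at-1, g6 inverted output.
Test 4 (a=0, b=0, c=0, d=0): fault-free g1=0, g2=0, g3=0, g4=0, g5=0, g6=1 → 1; observed 1. Eliminates g5 inverted output.
Only g5 stuck-at-0 is consistent with every test.

g5 stuck-at-0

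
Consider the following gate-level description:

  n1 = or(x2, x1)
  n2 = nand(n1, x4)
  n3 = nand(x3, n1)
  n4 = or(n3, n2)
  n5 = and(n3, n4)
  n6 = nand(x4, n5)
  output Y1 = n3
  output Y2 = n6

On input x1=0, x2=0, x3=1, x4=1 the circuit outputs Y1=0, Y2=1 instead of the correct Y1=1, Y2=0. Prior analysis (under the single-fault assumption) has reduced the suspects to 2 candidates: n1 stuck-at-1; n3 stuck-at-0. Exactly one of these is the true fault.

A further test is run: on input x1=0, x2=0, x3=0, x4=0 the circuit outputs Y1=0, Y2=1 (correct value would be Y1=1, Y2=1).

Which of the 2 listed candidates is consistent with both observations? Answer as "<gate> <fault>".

Evaluate each candidate on input x1=0, x2=0, x3=0, x4=0:
  n1 stuck-at-1: n1=1 [stuck-at-1], n2=1, n3=1, n4=1, n5=1, n6=1 → Y1=1, Y2=1 — eliminated
  n3 stuck-at-0: n1=0, n2=1, n3=0 [stuck-at-0], n4=1, n5=0, n6=1 → Y1=0, Y2=1 — matches
Only n3 stuck-at-0 reproduces the observed Y1=0, Y2=1.

n3 stuck-at-0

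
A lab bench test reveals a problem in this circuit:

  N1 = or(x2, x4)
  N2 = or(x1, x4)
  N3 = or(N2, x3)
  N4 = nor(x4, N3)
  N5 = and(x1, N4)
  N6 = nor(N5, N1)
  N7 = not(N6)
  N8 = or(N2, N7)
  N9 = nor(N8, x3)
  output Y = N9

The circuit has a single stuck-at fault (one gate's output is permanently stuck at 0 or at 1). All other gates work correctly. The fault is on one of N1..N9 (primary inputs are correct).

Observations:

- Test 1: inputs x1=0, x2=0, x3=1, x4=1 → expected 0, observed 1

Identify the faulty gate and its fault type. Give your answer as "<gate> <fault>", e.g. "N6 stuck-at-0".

Fault-free values for test 1 (x1=0, x2=0, x3=1, x4=1): N1=1, N2=1, N3=1, N4=0, N5=0, N6=0, N7=1, N8=1, N9=0, giving Y=0. Observed 1.
Test 1: faults giving observed 1 are {N9 stuck-at-1}.
Only N9 stuck-at-1 is consistent with every test.

N9 stuck-at-1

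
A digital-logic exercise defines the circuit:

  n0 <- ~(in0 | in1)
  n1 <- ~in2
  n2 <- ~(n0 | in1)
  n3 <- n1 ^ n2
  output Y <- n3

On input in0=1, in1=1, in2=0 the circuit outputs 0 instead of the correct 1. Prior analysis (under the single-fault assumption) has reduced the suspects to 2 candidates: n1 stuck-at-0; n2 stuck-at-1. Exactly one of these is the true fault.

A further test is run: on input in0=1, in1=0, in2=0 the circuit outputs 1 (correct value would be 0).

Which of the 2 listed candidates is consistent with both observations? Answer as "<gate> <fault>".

Evaluate each candidate on input in0=1, in1=0, in2=0:
  n1 stuck-at-0: n0=0, n1=0 [stuck-at-0], n2=1, n3=1 → 1 — matches
  n2 stuck-at-1: n0=0, n1=1, n2=1 [stuck-at-1], n3=0 → 0 — eliminated
Only n1 stuck-at-0 reproduces the observed 1.

n1 stuck-at-0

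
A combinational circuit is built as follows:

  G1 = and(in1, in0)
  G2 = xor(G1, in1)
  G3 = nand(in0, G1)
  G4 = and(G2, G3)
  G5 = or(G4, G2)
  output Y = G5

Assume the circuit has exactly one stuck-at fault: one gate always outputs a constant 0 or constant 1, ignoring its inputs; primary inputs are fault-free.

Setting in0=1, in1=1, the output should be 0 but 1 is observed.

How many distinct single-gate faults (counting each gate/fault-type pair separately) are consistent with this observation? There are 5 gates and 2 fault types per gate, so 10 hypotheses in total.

Fault-free: G1=1, G2=0, G3=0, G4=0, G5=0 → 0. Observed 1.
  G1 stuck-at-0: output 1 ✓
  G1 stuck-at-1: output 0 ✗
  G2 stuck-at-0: output 0 ✗
  G2 stuck-at-1: output 1 ✓
  G3 stuck-at-0: output 0 ✗
  G3 stuck-at-1: output 0 ✗
  G4 stuck-at-0: output 0 ✗
  G4 stuck-at-1: output 1 ✓
  G5 stuck-at-0: output 0 ✗
  G5 stuck-at-1: output 1 ✓
Consistent faults: {G1 stuck-at-0, G2 stuck-at-1, G4 stuck-at-1, G5 stuck-at-1} — 4 in all.

4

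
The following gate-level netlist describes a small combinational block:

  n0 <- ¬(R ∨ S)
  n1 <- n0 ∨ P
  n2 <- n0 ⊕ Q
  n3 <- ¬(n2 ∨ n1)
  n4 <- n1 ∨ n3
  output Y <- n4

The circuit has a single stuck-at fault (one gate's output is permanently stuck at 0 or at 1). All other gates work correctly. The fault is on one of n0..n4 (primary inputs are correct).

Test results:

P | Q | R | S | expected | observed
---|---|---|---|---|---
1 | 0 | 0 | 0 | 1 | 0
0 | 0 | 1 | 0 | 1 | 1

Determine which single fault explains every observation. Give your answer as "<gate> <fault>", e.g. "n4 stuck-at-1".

n1 stuck-at-0

Fault-free values for test 1 (P=1, Q=0, R=0, S=0): n0=1, n1=1, n2=1, n3=0, n4=1, giving Y=1. Observed 0.
Test 1: faults giving observed 0 are {n1 stuck-at-0, n4 stuck-at-0}.
Test 2 (P=0, Q=0, R=1, S=0): fault-free n0=0, n1=0, n2=0, n3=1, n4=1 → 1; observed 1. Eliminates n4 stuck-at-0.
Only n1 stuck-at-0 is consistent with every test.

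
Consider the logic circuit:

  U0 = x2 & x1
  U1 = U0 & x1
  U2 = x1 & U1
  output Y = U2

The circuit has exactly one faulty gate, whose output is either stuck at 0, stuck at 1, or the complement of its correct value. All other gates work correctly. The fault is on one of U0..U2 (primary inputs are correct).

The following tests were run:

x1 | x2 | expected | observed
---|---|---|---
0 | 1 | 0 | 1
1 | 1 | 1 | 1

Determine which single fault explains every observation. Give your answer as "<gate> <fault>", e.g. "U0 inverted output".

U2 stuck-at-1

Fault-free values for test 1 (x1=0, x2=1): U0=0, U1=0, U2=0, giving Y=0. Observed 1.
Test 1: faults giving observed 1 are {U2 stuck-at-1, U2 inverted output}.
Test 2 (x1=1, x2=1): fault-free U0=1, U1=1, U2=1 → 1; observed 1. Eliminates U2 inverted output.
Only U2 stuck-at-1 is consistent with every test.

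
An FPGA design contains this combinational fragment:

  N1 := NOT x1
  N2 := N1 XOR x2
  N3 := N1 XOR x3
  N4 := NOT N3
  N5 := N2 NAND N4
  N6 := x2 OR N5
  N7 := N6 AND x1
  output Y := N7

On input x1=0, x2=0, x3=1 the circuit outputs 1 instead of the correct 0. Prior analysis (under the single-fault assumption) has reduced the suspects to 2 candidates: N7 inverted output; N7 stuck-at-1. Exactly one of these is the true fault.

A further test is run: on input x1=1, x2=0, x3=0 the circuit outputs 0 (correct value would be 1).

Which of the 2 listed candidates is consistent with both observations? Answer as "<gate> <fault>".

Evaluate each candidate on input x1=1, x2=0, x3=0:
  N7 inverted output: N1=0, N2=0, N3=0, N4=1, N5=1, N6=1, N7=0 [inverted output] → 0 — matches
  N7 stuck-at-1: N1=0, N2=0, N3=0, N4=1, N5=1, N6=1, N7=1 [stuck-at-1] → 1 — eliminated
Only N7 inverted output reproduces the observed 0.

N7 inverted output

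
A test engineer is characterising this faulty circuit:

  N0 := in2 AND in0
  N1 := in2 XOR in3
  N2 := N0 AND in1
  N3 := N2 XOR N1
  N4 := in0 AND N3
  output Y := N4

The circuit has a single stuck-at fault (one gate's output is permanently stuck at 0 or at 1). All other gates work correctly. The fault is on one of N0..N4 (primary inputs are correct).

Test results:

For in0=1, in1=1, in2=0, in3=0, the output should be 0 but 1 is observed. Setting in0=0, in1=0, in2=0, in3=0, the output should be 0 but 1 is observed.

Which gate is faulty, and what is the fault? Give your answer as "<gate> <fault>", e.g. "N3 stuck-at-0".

N4 stuck-at-1

Fault-free values for test 1 (in0=1, in1=1, in2=0, in3=0): N0=0, N1=0, N2=0, N3=0, N4=0, giving Y=0. Observed 1.
Test 1: faults giving observed 1 are {N0 stuck-at-1, N1 stuck-at-1, N2 stuck-at-1, N3 stuck-at-1, N4 stuck-at-1}.
Test 2 (in0=0, in1=0, in2=0, in3=0): fault-free N0=0, N1=0, N2=0, N3=0, N4=0 → 0; observed 1. Eliminates N0 stuck-at-1, N1 stuck-at-1, N2 stuck-at-1, N3 stuck-at-1.
Only N4 stuck-at-1 is consistent with every test.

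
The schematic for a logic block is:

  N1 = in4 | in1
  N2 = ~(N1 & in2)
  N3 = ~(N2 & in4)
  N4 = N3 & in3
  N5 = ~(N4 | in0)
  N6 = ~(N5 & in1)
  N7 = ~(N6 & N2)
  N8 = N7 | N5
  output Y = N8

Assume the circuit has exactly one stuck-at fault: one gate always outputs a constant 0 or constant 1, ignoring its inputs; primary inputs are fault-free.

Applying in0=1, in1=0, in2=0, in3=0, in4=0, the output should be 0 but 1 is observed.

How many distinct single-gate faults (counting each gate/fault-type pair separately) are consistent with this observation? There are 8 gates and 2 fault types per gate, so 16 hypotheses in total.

5

Fault-free: N1=0, N2=1, N3=1, N4=0, N5=0, N6=1, N7=0, N8=0 → 0. Observed 1.
  N1: none of the 2 fault types match ✗
  N2: stuck-at-0 ✓; others ✗
  N3: none of the 2 fault types match ✗
  N4: none of the 2 fault types match ✗
  N5: stuck-at-1 ✓; others ✗
  N6: stuck-at-0 ✓; others ✗
  N7: stuck-at-1 ✓; others ✗
  N8: stuck-at-1 ✓; others ✗
Consistent faults: {N2 stuck-at-0, N5 stuck-at-1, N6 stuck-at-0, N7 stuck-at-1, N8 stuck-at-1} — 5 in all.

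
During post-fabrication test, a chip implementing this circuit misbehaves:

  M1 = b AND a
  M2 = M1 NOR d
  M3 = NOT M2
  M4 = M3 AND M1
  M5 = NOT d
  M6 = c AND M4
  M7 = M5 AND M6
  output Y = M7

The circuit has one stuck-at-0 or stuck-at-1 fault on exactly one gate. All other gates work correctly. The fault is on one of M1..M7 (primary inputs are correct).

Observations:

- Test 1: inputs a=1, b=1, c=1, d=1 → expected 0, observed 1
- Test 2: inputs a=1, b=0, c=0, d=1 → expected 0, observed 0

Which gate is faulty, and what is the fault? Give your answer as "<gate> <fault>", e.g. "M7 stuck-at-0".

M5 stuck-at-1

Fault-free values for test 1 (a=1, b=1, c=1, d=1): M1=1, M2=0, M3=1, M4=1, M5=0, M6=1, M7=0, giving Y=0. Observed 1.
Test 1: faults giving observed 1 are {M5 stuck-at-1, M7 stuck-at-1}.
Test 2 (a=1, b=0, c=0, d=1): fault-free M1=0, M2=0, M3=1, M4=0, M5=0, M6=0, M7=0 → 0; observed 0. Eliminates M7 stuck-at-1.
Only M5 stuck-at-1 is consistent with every test.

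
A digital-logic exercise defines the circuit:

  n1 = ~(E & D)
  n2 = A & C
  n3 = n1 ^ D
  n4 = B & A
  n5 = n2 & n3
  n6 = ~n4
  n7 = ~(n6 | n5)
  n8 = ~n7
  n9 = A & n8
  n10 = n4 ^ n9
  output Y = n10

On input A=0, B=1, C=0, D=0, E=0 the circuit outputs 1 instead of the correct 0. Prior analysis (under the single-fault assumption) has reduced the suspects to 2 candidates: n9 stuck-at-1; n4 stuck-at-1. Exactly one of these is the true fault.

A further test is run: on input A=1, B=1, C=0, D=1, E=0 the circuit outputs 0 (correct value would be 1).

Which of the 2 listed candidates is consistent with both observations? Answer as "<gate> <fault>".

n9 stuck-at-1

Evaluate each candidate on input A=1, B=1, C=0, D=1, E=0:
  n9 stuck-at-1: n1=1, n2=0, n3=0, n4=1, n5=0, n6=0, n7=1, n8=0, n9=1 [stuck-at-1], n10=0 → 0 — matches
  n4 stuck-at-1: n1=1, n2=0, n3=0, n4=1 [stuck-at-1], n5=0, n6=0, n7=1, n8=0, n9=0, n10=1 → 1 — eliminated
Only n9 stuck-at-1 reproduces the observed 0.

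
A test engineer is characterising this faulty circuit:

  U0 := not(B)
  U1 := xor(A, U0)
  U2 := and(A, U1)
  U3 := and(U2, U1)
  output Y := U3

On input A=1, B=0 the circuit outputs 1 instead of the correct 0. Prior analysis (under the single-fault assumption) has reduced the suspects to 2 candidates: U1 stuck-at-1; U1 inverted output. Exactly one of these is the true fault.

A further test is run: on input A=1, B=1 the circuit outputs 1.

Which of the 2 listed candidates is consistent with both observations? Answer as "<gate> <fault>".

U1 stuck-at-1

Evaluate each candidate on input A=1, B=1:
  U1 stuck-at-1: U0=0, U1=1 [stuck-at-1], U2=1, U3=1 → 1 — matches
  U1 inverted output: U0=0, U1=0 [inverted output], U2=0, U3=0 → 0 — eliminated
Only U1 stuck-at-1 reproduces the observed 1.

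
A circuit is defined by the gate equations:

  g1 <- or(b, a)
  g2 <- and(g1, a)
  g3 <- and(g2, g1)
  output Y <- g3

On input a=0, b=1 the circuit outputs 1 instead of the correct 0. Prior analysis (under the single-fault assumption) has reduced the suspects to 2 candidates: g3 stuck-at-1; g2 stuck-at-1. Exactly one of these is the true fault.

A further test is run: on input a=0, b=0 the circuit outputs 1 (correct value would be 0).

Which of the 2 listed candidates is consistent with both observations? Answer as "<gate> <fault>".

g3 stuck-at-1

Evaluate each candidate on input a=0, b=0:
  g3 stuck-at-1: g1=0, g2=0, g3=1 [stuck-at-1] → 1 — matches
  g2 stuck-at-1: g1=0, g2=1 [stuck-at-1], g3=0 → 0 — eliminated
Only g3 stuck-at-1 reproduces the observed 1.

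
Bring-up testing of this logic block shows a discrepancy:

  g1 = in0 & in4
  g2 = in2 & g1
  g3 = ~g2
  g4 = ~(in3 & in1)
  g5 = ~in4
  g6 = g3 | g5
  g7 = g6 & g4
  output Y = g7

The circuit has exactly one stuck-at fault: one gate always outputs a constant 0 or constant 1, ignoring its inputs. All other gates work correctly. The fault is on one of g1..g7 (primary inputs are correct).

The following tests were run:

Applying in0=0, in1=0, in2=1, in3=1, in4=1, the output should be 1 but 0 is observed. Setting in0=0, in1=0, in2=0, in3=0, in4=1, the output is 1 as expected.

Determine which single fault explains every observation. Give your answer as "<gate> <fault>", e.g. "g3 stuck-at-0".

g1 stuck-at-1

Fault-free values for test 1 (in0=0, in1=0, in2=1, in3=1, in4=1): g1=0, g2=0, g3=1, g4=1, g5=0, g6=1, g7=1, giving Y=1. Observed 0.
Test 1: faults giving observed 0 are {g1 stuck-at-1, g2 stuck-at-1, g3 stuck-at-0, g4 stuck-at-0, g6 stuck-at-0, g7 stuck-at-0}.
Test 2 (in0=0, in1=0, in2=0, in3=0, in4=1): fault-free g1=0, g2=0, g3=1, g4=1, g5=0, g6=1, g7=1 → 1; observed 1. Eliminates g2 stuck-at-1, g3 stuck-at-0, g4 stuck-at-0, g6 stuck-at-0, g7 stuck-at-0.
Only g1 stuck-at-1 is consistent with every test.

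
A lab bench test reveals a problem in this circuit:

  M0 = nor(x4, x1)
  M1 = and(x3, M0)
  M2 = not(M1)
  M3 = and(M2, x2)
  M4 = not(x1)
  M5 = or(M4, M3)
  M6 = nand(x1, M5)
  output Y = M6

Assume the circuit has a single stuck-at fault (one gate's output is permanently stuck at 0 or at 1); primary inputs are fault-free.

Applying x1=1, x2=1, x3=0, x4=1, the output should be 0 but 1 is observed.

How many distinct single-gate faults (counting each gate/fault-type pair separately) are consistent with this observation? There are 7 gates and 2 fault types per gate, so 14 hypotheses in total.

Fault-free: M0=0, M1=0, M2=1, M3=1, M4=0, M5=1, M6=0 → 0. Observed 1.
  M0 stuck-at-0: output 0 ✗
  M0 stuck-at-1: output 0 ✗
  M1 stuck-at-0: output 0 ✗
  M1 stuck-at-1: output 1 ✓
  M2 stuck-at-0: output 1 ✓
  M2 stuck-at-1: output 0 ✗
  M3 stuck-at-0: output 1 ✓
  M3 stuck-at-1: output 0 ✗
  M4 stuck-at-0: output 0 ✗
  M4 stuck-at-1: output 0 ✗
  M5 stuck-at-0: output 1 ✓
  M5 stuck-at-1: output 0 ✗
  M6 stuck-at-0: output 0 ✗
  M6 stuck-at-1: output 1 ✓
Consistent faults: {M1 stuck-at-1, M2 stuck-at-0, M3 stuck-at-0, M5 stuck-at-0, M6 stuck-at-1} — 5 in all.

5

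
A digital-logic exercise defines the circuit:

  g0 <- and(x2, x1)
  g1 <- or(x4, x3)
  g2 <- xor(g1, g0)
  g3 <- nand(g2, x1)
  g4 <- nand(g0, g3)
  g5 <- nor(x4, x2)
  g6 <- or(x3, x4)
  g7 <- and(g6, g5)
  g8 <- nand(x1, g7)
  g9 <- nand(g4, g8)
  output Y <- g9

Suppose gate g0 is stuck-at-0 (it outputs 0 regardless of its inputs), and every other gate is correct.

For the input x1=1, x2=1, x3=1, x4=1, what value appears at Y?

0

Propagate with g0 forced: g0=0 [stuck-at-0], g1=1, g2=1, g3=0, g4=1, g5=0, g6=1, g7=0, g8=1, g9=0.
So Y = 0. (Without the fault it would be 1.)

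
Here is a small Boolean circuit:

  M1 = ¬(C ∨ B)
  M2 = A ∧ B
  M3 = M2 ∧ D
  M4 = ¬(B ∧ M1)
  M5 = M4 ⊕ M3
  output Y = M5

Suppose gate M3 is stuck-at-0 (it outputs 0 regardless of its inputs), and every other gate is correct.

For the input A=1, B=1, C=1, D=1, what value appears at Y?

1

Propagate with M3 forced: M1=0, M2=1, M3=0 [stuck-at-0], M4=1, M5=1.
So Y = 1. (Without the fault it would be 0.)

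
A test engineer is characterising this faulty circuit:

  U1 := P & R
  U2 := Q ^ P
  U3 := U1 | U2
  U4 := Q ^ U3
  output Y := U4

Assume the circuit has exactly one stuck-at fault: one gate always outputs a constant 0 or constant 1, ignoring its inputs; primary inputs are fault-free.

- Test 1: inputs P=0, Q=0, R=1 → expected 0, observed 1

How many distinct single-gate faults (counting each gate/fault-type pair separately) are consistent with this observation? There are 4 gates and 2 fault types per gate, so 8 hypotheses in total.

Fault-free: U1=0, U2=0, U3=0, U4=0 → 0. Observed 1.
  U1 stuck-at-0: output 0 ✗
  U1 stuck-at-1: output 1 ✓
  U2 stuck-at-0: output 0 ✗
  U2 stuck-at-1: output 1 ✓
  U3 stuck-at-0: output 0 ✗
  U3 stuck-at-1: output 1 ✓
  U4 stuck-at-0: output 0 ✗
  U4 stuck-at-1: output 1 ✓
Consistent faults: {U1 stuck-at-1, U2 stuck-at-1, U3 stuck-at-1, U4 stuck-at-1} — 4 in all.

4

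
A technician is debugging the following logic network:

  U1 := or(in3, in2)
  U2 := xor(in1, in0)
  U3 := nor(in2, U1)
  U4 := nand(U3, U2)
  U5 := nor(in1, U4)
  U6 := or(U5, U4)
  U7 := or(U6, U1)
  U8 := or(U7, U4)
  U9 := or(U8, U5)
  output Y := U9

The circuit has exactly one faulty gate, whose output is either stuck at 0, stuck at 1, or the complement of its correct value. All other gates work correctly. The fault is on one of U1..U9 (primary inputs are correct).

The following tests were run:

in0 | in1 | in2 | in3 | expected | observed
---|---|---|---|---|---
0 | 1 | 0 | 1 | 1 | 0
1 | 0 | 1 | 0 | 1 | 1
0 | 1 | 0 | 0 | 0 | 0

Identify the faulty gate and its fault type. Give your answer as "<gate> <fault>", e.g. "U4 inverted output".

U1 stuck-at-0

Fault-free values for test 1 (in0=0, in1=1, in2=0, in3=1): U1=1, U2=1, U3=0, U4=1, U5=0, U6=1, U7=1, U8=1, U9=1, giving Y=1. Observed 0.
Test 1: faults giving observed 0 are {U1 stuck-at-0, U1 inverted output, U8 stuck-at-0, U8 inverted output, U9 stuck-at-0, U9 inverted output}.
Test 2 (in0=1, in1=0, in2=1, in3=0): fault-free U1=1, U2=1, U3=0, U4=1, U5=0, U6=1, U7=1, U8=1, U9=1 → 1; observed 1. Eliminates U8 stuck-at-0, U8 inverted output, U9 stuck-at-0, U9 inverted output.
Test 3 (in0=0, in1=1, in2=0, in3=0): fault-free U1=0, U2=1, U3=1, U4=0, U5=0, U6=0, U7=0, U8=0, U9=0 → 0; observed 0. Eliminates U1 inverted output.
Only U1 stuck-at-0 is consistent with every test.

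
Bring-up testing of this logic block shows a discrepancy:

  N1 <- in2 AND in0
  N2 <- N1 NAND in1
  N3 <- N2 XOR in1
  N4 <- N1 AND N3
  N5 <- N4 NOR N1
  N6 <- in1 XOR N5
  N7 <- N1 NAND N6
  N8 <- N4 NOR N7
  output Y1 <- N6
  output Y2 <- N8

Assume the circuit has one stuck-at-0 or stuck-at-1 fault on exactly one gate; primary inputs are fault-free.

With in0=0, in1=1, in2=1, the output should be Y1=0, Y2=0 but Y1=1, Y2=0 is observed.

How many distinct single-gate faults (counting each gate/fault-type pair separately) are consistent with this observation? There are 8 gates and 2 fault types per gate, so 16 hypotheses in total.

Fault-free: N1=0, N2=1, N3=0, N4=0, N5=1, N6=0, N7=1, N8=0 → Y1=0, Y2=0. Observed Y1=1, Y2=0.
  N1: stuck-at-1 ✓; others ✗
  N2: none of the 2 fault types match ✗
  N3: none of the 2 fault types match ✗
  N4: stuck-at-1 ✓; others ✗
  N5: stuck-at-0 ✓; others ✗
  N6: stuck-at-1 ✓; others ✗
  N7: none of the 2 fault types match ✗
  N8: none of the 2 fault types match ✗
Consistent faults: {N1 stuck-at-1, N4 stuck-at-1, N5 stuck-at-0, N6 stuck-at-1} — 4 in all.

4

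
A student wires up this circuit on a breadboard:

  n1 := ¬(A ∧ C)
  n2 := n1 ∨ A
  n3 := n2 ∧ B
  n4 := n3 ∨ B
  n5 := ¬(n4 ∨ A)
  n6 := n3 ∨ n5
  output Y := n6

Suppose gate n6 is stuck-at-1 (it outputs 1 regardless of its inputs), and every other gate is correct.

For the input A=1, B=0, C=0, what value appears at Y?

1

Propagate with n6 forced: n1=1, n2=1, n3=0, n4=0, n5=0, n6=1 [stuck-at-1].
So Y = 1. (Without the fault it would be 0.)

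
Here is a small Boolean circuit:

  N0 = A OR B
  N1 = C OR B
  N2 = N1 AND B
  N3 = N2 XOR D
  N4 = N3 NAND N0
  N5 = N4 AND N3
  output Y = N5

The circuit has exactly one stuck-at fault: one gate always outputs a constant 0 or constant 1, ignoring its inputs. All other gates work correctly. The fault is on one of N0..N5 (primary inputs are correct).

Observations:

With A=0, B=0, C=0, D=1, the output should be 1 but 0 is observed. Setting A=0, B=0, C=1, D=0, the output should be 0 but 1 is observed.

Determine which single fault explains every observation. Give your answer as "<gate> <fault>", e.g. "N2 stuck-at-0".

Fault-free values for test 1 (A=0, B=0, C=0, D=1): N0=0, N1=0, N2=0, N3=1, N4=1, N5=1, giving Y=1. Observed 0.
Test 1: faults giving observed 0 are {N0 stuck-at-1, N2 stuck-at-1, N3 stuck-at-0, N4 stuck-at-0, N5 stuck-at-0}.
Test 2 (A=0, B=0, C=1, D=0): fault-free N0=0, N1=1, N2=0, N3=0, N4=1, N5=0 → 0; observed 1. Eliminates N0 stuck-at-1, N3 stuck-at-0, N4 stuck-at-0, N5 stuck-at-0.
Only N2 stuck-at-1 is consistent with every test.

N2 stuck-at-1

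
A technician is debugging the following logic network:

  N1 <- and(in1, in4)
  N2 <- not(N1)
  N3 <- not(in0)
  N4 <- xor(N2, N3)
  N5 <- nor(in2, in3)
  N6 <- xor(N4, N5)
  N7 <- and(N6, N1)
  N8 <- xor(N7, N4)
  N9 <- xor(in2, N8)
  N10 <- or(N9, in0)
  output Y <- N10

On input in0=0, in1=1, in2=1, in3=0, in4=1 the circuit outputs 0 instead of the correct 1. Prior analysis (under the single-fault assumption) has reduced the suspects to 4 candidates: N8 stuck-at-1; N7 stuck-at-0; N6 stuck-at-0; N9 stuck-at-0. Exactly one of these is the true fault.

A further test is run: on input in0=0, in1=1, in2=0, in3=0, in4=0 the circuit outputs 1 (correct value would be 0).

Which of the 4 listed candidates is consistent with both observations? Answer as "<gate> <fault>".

Evaluate each candidate on input in0=0, in1=1, in2=0, in3=0, in4=0:
  N8 stuck-at-1: N1=0, N2=1, N3=1, N4=0, N5=1, N6=1, N7=0, N8=1 [stuck-at-1], N9=1, N10=1 → 1 — matches
  N7 stuck-at-0: N1=0, N2=1, N3=1, N4=0, N5=1, N6=1, N7=0 [stuck-at-0], N8=0, N9=0, N10=0 → 0 — eliminated
  N6 stuck-at-0: N1=0, N2=1, N3=1, N4=0, N5=1, N6=0 [stuck-at-0], N7=0, N8=0, N9=0, N10=0 → 0 — eliminated
  N9 stuck-at-0: N1=0, N2=1, N3=1, N4=0, N5=1, N6=1, N7=0, N8=0, N9=0 [stuck-at-0], N10=0 → 0 — eliminated
Only N8 stuck-at-1 reproduces the observed 1.

N8 stuck-at-1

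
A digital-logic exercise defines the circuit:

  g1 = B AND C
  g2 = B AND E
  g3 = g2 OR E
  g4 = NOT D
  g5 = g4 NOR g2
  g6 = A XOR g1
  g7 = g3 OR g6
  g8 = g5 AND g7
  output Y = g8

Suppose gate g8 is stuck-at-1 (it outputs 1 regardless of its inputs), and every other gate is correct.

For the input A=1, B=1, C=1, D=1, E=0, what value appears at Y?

1

Propagate with g8 forced: g1=1, g2=0, g3=0, g4=0, g5=1, g6=0, g7=0, g8=1 [stuck-at-1].
So Y = 1. (Without the fault it would be 0.)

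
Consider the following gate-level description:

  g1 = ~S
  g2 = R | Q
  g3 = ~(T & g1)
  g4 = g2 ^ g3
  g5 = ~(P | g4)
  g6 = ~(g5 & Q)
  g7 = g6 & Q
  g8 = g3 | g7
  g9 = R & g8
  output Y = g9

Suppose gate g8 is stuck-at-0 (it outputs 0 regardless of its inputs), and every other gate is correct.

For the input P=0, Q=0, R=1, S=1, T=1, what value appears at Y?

Propagate with g8 forced: g1=0, g2=1, g3=1, g4=0, g5=1, g6=1, g7=0, g8=0 [stuck-at-0], g9=0.
So Y = 0. (Without the fault it would be 1.)

0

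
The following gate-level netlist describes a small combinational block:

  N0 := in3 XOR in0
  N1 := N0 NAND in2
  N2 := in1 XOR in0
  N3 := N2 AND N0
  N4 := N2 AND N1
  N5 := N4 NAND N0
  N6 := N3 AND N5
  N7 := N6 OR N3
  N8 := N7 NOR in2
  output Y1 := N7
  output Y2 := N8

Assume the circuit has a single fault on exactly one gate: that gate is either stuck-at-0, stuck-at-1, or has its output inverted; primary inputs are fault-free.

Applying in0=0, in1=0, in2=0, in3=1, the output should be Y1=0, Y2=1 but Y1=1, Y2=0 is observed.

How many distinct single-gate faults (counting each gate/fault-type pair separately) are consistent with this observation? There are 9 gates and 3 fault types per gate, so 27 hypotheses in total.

Fault-free: N0=1, N1=1, N2=0, N3=0, N4=0, N5=1, N6=0, N7=0, N8=1 → Y1=0, Y2=1. Observed Y1=1, Y2=0.
  N0: none of the 3 fault types match ✗
  N1: none of the 3 fault types match ✗
  N2: stuck-at-1, inverted output ✓; others ✗
  N3: stuck-at-1, inverted output ✓; others ✗
  N4: none of the 3 fault types match ✗
  N5: none of the 3 fault types match ✗
  N6: stuck-at-1, inverted output ✓; others ✗
  N7: stuck-at-1, inverted output ✓; others ✗
  N8: none of the 3 fault types match ✗
Consistent faults: {N2 stuck-at-1, N2 inverted output, N3 stuck-at-1, N3 inverted output, N6 stuck-at-1, N6 inverted output, N7 stuck-at-1, N7 inverted output} — 8 in all.

8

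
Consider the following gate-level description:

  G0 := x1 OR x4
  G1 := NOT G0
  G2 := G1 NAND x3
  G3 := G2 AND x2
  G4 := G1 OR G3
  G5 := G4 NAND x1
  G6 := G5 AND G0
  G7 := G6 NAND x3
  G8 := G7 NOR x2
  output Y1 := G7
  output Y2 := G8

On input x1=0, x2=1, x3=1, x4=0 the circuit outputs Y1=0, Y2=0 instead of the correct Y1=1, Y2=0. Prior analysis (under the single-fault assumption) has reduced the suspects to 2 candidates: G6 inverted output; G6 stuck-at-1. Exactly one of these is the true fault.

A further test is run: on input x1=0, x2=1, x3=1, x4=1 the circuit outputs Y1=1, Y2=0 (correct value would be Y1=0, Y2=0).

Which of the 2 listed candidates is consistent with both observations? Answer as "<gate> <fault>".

Evaluate each candidate on input x1=0, x2=1, x3=1, x4=1:
  G6 inverted output: G0=1, G1=0, G2=1, G3=1, G4=1, G5=1, G6=0 [inverted output], G7=1, G8=0 → Y1=1, Y2=0 — matches
  G6 stuck-at-1: G0=1, G1=0, G2=1, G3=1, G4=1, G5=1, G6=1 [stuck-at-1], G7=0, G8=0 → Y1=0, Y2=0 — eliminated
Only G6 inverted output reproduces the observed Y1=1, Y2=0.

G6 inverted output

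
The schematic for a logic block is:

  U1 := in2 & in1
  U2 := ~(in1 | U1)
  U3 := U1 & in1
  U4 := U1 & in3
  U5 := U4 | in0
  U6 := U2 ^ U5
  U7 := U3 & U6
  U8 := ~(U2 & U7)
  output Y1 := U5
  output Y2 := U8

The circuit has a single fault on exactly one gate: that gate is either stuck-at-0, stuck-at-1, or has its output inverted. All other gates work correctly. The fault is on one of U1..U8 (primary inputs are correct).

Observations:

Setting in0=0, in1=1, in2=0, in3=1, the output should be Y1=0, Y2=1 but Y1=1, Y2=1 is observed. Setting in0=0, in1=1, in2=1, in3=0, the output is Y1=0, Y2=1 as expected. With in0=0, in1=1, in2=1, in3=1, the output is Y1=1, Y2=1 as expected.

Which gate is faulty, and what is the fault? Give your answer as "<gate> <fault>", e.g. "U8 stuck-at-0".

U1 stuck-at-1

Fault-free values for test 1 (in0=0, in1=1, in2=0, in3=1): U1=0, U2=0, U3=0, U4=0, U5=0, U6=0, U7=0, U8=1, giving Y1=0, Y2=1. Observed Y1=1, Y2=1.
Test 1: faults giving observed Y1=1, Y2=1 are {U1 stuck-at-1, U1 inverted output, U4 stuck-at-1, U4 inverted output, U5 stuck-at-1, U5 inverted output}.
Test 2 (in0=0, in1=1, in2=1, in3=0): fault-free U1=1, U2=0, U3=1, U4=0, U5=0, U6=0, U7=0, U8=1 → Y1=0, Y2=1; observed Y1=0, Y2=1. Eliminates U4 stuck-at-1, U4 inverted output, U5 stuck-at-1, U5 inverted output.
Test 3 (in0=0, in1=1, in2=1, in3=1): fault-free U1=1, U2=0, U3=1, U4=1, U5=1, U6=1, U7=1, U8=1 → Y1=1, Y2=1; observed Y1=1, Y2=1. Eliminates U1 inverted output.
Only U1 stuck-at-1 is consistent with every test.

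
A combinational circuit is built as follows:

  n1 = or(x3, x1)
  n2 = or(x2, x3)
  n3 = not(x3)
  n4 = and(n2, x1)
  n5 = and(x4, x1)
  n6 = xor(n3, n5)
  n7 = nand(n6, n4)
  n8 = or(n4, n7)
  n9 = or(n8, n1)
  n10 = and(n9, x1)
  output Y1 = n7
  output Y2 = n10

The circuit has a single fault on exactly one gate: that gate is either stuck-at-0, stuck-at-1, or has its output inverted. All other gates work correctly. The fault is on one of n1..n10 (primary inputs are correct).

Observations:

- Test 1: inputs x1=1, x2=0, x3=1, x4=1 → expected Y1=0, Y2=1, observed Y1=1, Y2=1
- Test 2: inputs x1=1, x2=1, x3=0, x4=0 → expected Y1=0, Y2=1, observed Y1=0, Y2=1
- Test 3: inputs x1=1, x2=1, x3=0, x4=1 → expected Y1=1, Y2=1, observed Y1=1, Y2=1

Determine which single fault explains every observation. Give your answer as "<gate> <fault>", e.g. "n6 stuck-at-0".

Fault-free values for test 1 (x1=1, x2=0, x3=1, x4=1): n1=1, n2=1, n3=0, n4=1, n5=1, n6=1, n7=0, n8=1, n9=1, n10=1, giving Y1=0, Y2=1. Observed Y1=1, Y2=1.
Test 1: faults giving observed Y1=1, Y2=1 are {n2 stuck-at-0, n2 inverted output, n3 stuck-at-1, n3 inverted output, n4 stuck-at-0, n4 inverted output, n5 stuck-at-0, n5 inverted output, n6 stuck-at-0, n6 inverted output, n7 stuck-at-1, n7 inverted output}.
Test 2 (x1=1, x2=1, x3=0, x4=0): fault-free n1=1, n2=1, n3=1, n4=1, n5=0, n6=1, n7=0, n8=1, n9=1, n10=1 → Y1=0, Y2=1; observed Y1=0, Y2=1. Eliminates n2 stuck-at-0, n2 inverted output, n3 inverted output, n4 stuck-at-0, n4 inverted output, n5 inverted output, n6 stuck-at-0, n6 inverted output, n7 stuck-at-1, n7 inverted output.
Test 3 (x1=1, x2=1, x3=0, x4=1): fault-free n1=1, n2=1, n3=1, n4=1, n5=1, n6=0, n7=1, n8=1, n9=1, n10=1 → Y1=1, Y2=1; observed Y1=1, Y2=1. Eliminates n5 stuck-at-0.
Only n3 stuck-at-1 is consistent with every test.

n3 stuck-at-1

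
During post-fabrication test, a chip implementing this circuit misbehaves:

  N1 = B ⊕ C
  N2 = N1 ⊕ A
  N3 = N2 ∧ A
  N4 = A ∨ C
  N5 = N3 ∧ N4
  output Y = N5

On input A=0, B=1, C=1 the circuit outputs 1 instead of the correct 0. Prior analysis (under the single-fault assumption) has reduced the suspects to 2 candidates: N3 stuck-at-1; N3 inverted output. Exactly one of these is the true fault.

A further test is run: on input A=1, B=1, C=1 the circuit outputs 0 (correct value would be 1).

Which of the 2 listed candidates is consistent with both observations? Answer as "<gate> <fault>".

Evaluate each candidate on input A=1, B=1, C=1:
  N3 stuck-at-1: N1=0, N2=1, N3=1 [stuck-at-1], N4=1, N5=1 → 1 — eliminated
  N3 inverted output: N1=0, N2=1, N3=0 [inverted output], N4=1, N5=0 → 0 — matches
Only N3 inverted output reproduces the observed 0.

N3 inverted output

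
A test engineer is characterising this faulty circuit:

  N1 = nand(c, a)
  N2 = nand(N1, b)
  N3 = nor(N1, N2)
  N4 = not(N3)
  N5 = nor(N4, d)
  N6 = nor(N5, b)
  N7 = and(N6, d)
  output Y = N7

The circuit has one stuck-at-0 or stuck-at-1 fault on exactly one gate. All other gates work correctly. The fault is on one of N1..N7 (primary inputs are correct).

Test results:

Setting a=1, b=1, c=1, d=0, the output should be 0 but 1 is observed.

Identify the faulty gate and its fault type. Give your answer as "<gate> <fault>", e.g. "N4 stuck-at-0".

N7 stuck-at-1

Fault-free values for test 1 (a=1, b=1, c=1, d=0): N1=0, N2=1, N3=0, N4=1, N5=0, N6=0, N7=0, giving Y=0. Observed 1.
Test 1: faults giving observed 1 are {N7 stuck-at-1}.
Only N7 stuck-at-1 is consistent with every test.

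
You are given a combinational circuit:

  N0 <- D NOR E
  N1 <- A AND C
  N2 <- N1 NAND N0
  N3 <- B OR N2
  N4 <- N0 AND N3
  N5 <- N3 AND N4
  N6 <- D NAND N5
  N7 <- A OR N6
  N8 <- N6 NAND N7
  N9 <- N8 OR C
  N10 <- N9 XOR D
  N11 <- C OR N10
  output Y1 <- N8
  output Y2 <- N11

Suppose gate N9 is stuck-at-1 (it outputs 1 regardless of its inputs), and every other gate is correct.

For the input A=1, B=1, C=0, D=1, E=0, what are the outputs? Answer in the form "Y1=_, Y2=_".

Propagate with N9 forced: N0=0, N1=0, N2=1, N3=1, N4=0, N5=0, N6=1, N7=1, N8=0, N9=1 [stuck-at-1], N10=0, N11=0.
So the outputs are Y1=0, Y2=0. (Without the fault they would be Y1=0, Y2=1.)

Y1=0, Y2=0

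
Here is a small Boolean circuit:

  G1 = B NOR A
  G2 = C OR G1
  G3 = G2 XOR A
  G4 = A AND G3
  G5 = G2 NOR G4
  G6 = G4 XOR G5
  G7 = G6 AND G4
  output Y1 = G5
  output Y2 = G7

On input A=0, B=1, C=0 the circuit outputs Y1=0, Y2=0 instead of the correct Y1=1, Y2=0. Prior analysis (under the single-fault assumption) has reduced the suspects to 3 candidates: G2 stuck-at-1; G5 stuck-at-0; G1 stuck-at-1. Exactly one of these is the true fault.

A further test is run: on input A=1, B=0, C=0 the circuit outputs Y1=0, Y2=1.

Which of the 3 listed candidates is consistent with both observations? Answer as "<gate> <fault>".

G5 stuck-at-0

Evaluate each candidate on input A=1, B=0, C=0:
  G2 stuck-at-1: G1=0, G2=1 [stuck-at-1], G3=0, G4=0, G5=0, G6=0, G7=0 → Y1=0, Y2=0 — eliminated
  G5 stuck-at-0: G1=0, G2=0, G3=1, G4=1, G5=0 [stuck-at-0], G6=1, G7=1 → Y1=0, Y2=1 — matches
  G1 stuck-at-1: G1=1 [stuck-at-1], G2=1, G3=0, G4=0, G5=0, G6=0, G7=0 → Y1=0, Y2=0 — eliminated
Only G5 stuck-at-0 reproduces the observed Y1=0, Y2=1.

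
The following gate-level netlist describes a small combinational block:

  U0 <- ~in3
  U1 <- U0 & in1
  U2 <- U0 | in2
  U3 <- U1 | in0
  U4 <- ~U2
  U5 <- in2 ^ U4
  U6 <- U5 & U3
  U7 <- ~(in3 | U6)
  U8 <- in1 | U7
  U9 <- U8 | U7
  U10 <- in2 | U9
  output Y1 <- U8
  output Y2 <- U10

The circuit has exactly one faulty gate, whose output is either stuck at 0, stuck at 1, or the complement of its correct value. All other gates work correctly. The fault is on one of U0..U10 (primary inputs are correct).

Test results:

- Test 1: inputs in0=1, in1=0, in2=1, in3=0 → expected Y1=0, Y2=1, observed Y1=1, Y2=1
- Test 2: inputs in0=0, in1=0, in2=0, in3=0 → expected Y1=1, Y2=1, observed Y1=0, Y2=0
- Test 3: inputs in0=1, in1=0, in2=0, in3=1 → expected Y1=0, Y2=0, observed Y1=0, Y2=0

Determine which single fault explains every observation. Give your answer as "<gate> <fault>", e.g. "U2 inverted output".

U6 inverted output

Fault-free values for test 1 (in0=1, in1=0, in2=1, in3=0): U0=1, U1=0, U2=1, U3=1, U4=0, U5=1, U6=1, U7=0, U8=0, U9=0, U10=1, giving Y1=0, Y2=1. Observed Y1=1, Y2=1.
Test 1: faults giving observed Y1=1, Y2=1 are {U2 stuck-at-0, U2 inverted output, U3 stuck-at-0, U3 inverted output, U4 stuck-at-1, U4 inverted output, U5 stuck-at-0, U5 inverted output, U6 stuck-at-0, U6 inverted output, U7 stuck-at-1, U7 inverted output, U8 stuck-at-1, U8 inverted output}.
Test 2 (in0=0, in1=0, in2=0, in3=0): fault-free U0=1, U1=0, U2=1, U3=0, U4=0, U5=0, U6=0, U7=1, U8=1, U9=1, U10=1 → Y1=1, Y2=1; observed Y1=0, Y2=0. Eliminates U2 stuck-at-0, U2 inverted output, U3 stuck-at-0, U3 inverted output, U4 stuck-at-1, U4 inverted output, U5 stuck-at-0, U5 inverted output, U6 stuck-at-0, U7 stuck-at-1, U8 stuck-at-1, U8 inverted output.
Test 3 (in0=1, in1=0, in2=0, in3=1): fault-free U0=0, U1=0, U2=0, U3=1, U4=1, U5=1, U6=1, U7=0, U8=0, U9=0, U10=0 → Y1=0, Y2=0; observed Y1=0, Y2=0. Eliminates U7 inverted output.
Only U6 inverted output is consistent with every test.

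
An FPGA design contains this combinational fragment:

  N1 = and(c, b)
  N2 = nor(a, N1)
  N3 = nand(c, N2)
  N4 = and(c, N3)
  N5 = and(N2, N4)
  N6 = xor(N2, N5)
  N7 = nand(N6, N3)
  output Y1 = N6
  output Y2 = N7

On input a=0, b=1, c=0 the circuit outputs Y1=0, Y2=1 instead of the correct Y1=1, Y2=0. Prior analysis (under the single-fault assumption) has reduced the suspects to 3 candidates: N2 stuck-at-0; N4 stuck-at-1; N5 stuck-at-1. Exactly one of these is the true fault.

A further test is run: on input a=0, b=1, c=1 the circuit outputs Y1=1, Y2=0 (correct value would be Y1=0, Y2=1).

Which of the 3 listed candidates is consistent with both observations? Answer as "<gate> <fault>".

Evaluate each candidate on input a=0, b=1, c=1:
  N2 stuck-at-0: N1=1, N2=0 [stuck-at-0], N3=1, N4=1, N5=0, N6=0, N7=1 → Y1=0, Y2=1 — eliminated
  N4 stuck-at-1: N1=1, N2=0, N3=1, N4=1 [stuck-at-1], N5=0, N6=0, N7=1 → Y1=0, Y2=1 — eliminated
  N5 stuck-at-1: N1=1, N2=0, N3=1, N4=1, N5=1 [stuck-at-1], N6=1, N7=0 → Y1=1, Y2=0 — matches
Only N5 stuck-at-1 reproduces the observed Y1=1, Y2=0.

N5 stuck-at-1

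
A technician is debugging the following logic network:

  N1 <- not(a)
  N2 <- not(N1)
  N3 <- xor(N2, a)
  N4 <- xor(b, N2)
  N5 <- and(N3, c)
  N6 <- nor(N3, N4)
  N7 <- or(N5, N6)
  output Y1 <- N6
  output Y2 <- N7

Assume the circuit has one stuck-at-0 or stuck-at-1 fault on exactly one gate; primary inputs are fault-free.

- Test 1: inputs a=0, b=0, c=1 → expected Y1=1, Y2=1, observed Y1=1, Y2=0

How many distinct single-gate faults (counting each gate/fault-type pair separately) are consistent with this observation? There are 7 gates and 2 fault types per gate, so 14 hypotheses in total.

1

Fault-free: N1=1, N2=0, N3=0, N4=0, N5=0, N6=1, N7=1 → Y1=1, Y2=1. Observed Y1=1, Y2=0.
  N1 stuck-at-0: output Y1=0, Y2=1 ✗
  N1 stuck-at-1: output Y1=1, Y2=1 ✗
  N2 stuck-at-0: output Y1=1, Y2=1 ✗
  N2 stuck-at-1: output Y1=0, Y2=1 ✗
  N3 stuck-at-0: output Y1=1, Y2=1 ✗
  N3 stuck-at-1: output Y1=0, Y2=1 ✗
  N4 stuck-at-0: output Y1=1, Y2=1 ✗
  N4 stuck-at-1: output Y1=0, Y2=0 ✗
  N5 stuck-at-0: output Y1=1, Y2=1 ✗
  N5 stuck-at-1: output Y1=1, Y2=1 ✗
  N6 stuck-at-0: output Y1=0, Y2=0 ✗
  N6 stuck-at-1: output Y1=1, Y2=1 ✗
  N7 stuck-at-0: output Y1=1, Y2=0 ✓
  N7 stuck-at-1: output Y1=1, Y2=1 ✗
Consistent faults: {N7 stuck-at-0} — 1 in all.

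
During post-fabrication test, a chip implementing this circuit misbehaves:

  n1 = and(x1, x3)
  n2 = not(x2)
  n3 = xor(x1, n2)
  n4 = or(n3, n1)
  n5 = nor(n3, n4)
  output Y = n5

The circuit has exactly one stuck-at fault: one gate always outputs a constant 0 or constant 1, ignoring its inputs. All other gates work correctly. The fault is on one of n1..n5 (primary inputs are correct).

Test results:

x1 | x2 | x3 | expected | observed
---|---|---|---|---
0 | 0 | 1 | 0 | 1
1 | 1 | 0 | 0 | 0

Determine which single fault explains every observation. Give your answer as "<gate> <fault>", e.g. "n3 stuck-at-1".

Fault-free values for test 1 (x1=0, x2=0, x3=1): n1=0, n2=1, n3=1, n4=1, n5=0, giving Y=0. Observed 1.
Test 1: faults giving observed 1 are {n2 stuck-at-0, n3 stuck-at-0, n5 stuck-at-1}.
Test 2 (x1=1, x2=1, x3=0): fault-free n1=0, n2=0, n3=1, n4=1, n5=0 → 0; observed 0. Eliminates n3 stuck-at-0, n5 stuck-at-1.
Only n2 stuck-at-0 is consistent with every test.

n2 stuck-at-0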